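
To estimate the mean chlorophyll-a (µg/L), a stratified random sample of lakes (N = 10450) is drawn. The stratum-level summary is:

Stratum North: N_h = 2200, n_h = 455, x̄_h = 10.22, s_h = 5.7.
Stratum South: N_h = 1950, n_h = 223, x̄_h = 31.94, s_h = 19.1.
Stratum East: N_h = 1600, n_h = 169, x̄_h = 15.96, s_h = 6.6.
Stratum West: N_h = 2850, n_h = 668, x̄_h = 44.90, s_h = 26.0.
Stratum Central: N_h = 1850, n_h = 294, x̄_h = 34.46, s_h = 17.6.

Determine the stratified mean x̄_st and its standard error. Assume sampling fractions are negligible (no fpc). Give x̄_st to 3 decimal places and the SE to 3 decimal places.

x̄_st = Σ W_h x̄_h = (2200·10.22 + 1950·31.94 + 1600·15.96 + 2850·44.90 + 1850·34.46)/10450 = 28.90134
V̂(x̄_st) = Σ W_h² s_h²/n_h, with W_h = N_h/N and N = 10450:
  stratum North: (2200/10450)²·5.7²/455 = 0.00316484
  stratum South: (1950/10450)²·19.1²/223 = 0.0569637
  stratum East: (1600/10450)²·6.6²/169 = 0.00604239
  stratum West: (2850/10450)²·26.0²/668 = 0.0752709
  stratum Central: (1850/10450)²·17.6²/294 = 0.0330209
V̂(x̄_st) = 0.174463
SE(x̄_st) = √0.174463 = 0.417687

x̄_st ≈ 28.901, SE ≈ 0.418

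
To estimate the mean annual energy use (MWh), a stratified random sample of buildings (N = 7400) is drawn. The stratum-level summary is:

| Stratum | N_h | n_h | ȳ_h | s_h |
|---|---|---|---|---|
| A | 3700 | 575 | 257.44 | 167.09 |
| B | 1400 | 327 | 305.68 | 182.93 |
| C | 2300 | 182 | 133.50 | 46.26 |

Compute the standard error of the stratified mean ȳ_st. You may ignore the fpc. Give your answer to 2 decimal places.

SE(ȳ_st) ≈ 4.12

V̂(ȳ_st) = Σ W_h² s_h²/n_h, with W_h = N_h/N and N = 7400:
  stratum A: (3700/7400)²·167.09²/575 = 12.1387
  stratum B: (1400/7400)²·182.93²/327 = 3.66281
  stratum C: (2300/7400)²·46.26²/182 = 1.13588
V̂(ȳ_st) = 16.9374
SE(ȳ_st) = √16.9374 = 4.11551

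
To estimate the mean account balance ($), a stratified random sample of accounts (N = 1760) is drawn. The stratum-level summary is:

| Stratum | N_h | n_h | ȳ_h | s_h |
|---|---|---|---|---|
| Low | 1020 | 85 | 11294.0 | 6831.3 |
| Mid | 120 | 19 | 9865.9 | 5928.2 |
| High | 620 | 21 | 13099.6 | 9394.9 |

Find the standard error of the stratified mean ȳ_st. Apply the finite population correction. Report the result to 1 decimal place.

V̂(ȳ_st) = Σ W_h² (1 − n_h/N_h) s_h²/n_h, with W_h = N_h/N and N = 1760:
  stratum Low: (1020/1760)²·(1 − 85/1020)·6831.3²/85 = 169034
  stratum Mid: (120/1760)²·(1 − 19/120)·5928.2²/19 = 7237.18
  stratum High: (620/1760)²·(1 − 21/620)·9394.9²/21 = 503916
V̂(ȳ_st) = 680187
SE(ȳ_st) = √680187 = 824.735

SE(ȳ_st) ≈ 824.7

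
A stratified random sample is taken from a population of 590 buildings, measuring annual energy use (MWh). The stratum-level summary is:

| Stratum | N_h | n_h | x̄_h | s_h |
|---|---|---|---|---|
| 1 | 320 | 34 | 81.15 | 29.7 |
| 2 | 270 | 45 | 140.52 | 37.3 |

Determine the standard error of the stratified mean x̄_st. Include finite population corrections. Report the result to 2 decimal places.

SE(x̄_st) ≈ 3.50

V̂(x̄_st) = Σ W_h² (1 − n_h/N_h) s_h²/n_h, with W_h = N_h/N and N = 590:
  stratum 1: (320/590)²·(1 − 34/320)·29.7²/34 = 6.82097
  stratum 2: (270/590)²·(1 − 45/270)·37.3²/45 = 5.3957
V̂(x̄_st) = 12.2167
SE(x̄_st) = √12.2167 = 3.49523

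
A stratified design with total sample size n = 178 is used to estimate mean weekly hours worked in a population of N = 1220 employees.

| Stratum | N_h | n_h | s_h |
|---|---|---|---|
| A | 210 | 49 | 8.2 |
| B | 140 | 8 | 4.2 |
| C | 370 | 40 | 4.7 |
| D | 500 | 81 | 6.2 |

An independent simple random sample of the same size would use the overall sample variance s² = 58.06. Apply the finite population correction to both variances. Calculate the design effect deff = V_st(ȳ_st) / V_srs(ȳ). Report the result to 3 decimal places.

deff ≈ 0.613

V̂(ȳ_st) = Σ W_h² (1 − n_h/N_h) s_h²/n_h, with W_h = N_h/N and N = 1220:
  stratum A: (210/1220)²·(1 − 49/210)·8.2²/49 = 0.0311715
  stratum B: (140/1220)²·(1 − 8/140)·4.2²/8 = 0.0273773
  stratum C: (370/1220)²·(1 − 40/370)·4.7²/40 = 0.0453035
  stratum D: (500/1220)²·(1 − 81/500)·6.2²/81 = 0.0667979
V_st = 0.17065
V_srs = (1 − 178/1220)·58.06/178 = 0.27859
deff = V_st / V_srs = 0.17065/0.27859 = 0.6126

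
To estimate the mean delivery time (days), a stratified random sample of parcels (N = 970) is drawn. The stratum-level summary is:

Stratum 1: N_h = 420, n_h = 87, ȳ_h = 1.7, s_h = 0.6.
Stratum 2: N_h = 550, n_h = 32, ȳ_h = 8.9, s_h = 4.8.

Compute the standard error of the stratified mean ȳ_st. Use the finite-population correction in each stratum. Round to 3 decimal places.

V̂(ȳ_st) = Σ W_h² (1 − n_h/N_h) s_h²/n_h, with W_h = N_h/N and N = 970:
  stratum 1: (420/970)²·(1 − 87/420)·0.6²/87 = 0.000615082
  stratum 2: (550/970)²·(1 − 32/550)·4.8²/32 = 0.218013
V̂(ȳ_st) = 0.218628
SE(ȳ_st) = √0.218628 = 0.467576

SE(ȳ_st) ≈ 0.468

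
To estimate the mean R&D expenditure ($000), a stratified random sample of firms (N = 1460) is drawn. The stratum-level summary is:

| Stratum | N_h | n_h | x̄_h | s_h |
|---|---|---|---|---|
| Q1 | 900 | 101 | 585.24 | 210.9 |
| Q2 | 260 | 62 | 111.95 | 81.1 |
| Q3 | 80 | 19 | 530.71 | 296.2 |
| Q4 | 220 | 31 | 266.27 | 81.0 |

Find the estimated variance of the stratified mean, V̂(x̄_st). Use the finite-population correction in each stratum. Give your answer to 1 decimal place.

V̂(x̄_st) ≈ 165.8

V̂(x̄_st) = Σ W_h² (1 − n_h/N_h) s_h²/n_h, with W_h = N_h/N and N = 1460:
  stratum Q1: (900/1460)²·(1 − 101/900)·210.9²/101 = 148.565
  stratum Q2: (260/1460)²·(1 − 62/260)·81.1²/62 = 2.56202
  stratum Q3: (80/1460)²·(1 − 19/80)·296.2²/19 = 10.5714
  stratum Q4: (220/1460)²·(1 − 31/220)·81.0²/31 = 4.12845
V̂(x̄_st) = 165.826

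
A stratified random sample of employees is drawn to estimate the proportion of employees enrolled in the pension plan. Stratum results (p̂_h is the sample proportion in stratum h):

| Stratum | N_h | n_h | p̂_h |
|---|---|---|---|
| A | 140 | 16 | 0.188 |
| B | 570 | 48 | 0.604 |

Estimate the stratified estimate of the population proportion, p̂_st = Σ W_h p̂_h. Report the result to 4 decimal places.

N = 710; stratum weights W_h = N_h/N.
p̂_st = Σ W_h p̂_h = (140·0.188 + 570·0.604)/710 = 0.52197

p̂_st ≈ 0.5220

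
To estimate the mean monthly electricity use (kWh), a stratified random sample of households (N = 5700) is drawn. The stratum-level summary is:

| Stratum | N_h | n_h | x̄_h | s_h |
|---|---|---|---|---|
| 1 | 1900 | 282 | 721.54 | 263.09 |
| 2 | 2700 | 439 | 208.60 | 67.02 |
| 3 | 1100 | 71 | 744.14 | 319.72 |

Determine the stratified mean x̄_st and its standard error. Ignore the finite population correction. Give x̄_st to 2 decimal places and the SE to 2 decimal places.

x̄_st = Σ W_h x̄_h = (1900·721.54 + 2700·208.60 + 1100·744.14)/5700 = 482.92982
V̂(x̄_st) = Σ W_h² s_h²/n_h, with W_h = N_h/N and N = 5700:
  stratum 1: (1900/5700)²·263.09²/282 = 27.272
  stratum 2: (2700/5700)²·67.02²/439 = 2.29574
  stratum 3: (1100/5700)²·319.72²/71 = 53.6188
V̂(x̄_st) = 83.1865
SE(x̄_st) = √83.1865 = 9.12066

x̄_st ≈ 482.93, SE ≈ 9.12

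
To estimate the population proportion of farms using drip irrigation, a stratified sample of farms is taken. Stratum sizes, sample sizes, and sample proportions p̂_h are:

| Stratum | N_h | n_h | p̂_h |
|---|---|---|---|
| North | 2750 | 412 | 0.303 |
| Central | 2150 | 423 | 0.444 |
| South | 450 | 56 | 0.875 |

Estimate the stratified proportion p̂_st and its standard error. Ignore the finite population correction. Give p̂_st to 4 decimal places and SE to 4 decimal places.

N = 5350; stratum weights W_h = N_h/N.
p̂_st = Σ W_h p̂_h = (2750·0.303 + 2150·0.444 + 450·0.875)/5350 = 0.40778
V̂(p̂_st) = Σ W_h² p̂_h(1−p̂_h)/(n_h−1):
  stratum North: (2750/5350)²·0.303·0.697/411 = 0.000135766
  stratum Central: (2150/5350)²·0.444·0.556/422 = 9.44745e-05
  stratum South: (450/5350)²·0.875·0.125/55 = 1.40693e-05
V̂(p̂_st) = 0.00024431; SE = √V̂ = 0.0156304

p̂_st ≈ 0.4078, SE ≈ 0.0156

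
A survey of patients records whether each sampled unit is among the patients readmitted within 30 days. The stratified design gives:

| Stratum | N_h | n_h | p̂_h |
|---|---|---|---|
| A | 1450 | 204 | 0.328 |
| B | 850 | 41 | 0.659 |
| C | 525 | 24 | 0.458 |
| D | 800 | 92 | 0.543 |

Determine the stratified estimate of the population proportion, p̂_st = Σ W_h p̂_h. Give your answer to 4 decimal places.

p̂_st ≈ 0.4719

N = 3625; stratum weights W_h = N_h/N.
p̂_st = Σ W_h p̂_h = (1450·0.328 + 850·0.659 + 525·0.458 + 800·0.543)/3625 = 0.47189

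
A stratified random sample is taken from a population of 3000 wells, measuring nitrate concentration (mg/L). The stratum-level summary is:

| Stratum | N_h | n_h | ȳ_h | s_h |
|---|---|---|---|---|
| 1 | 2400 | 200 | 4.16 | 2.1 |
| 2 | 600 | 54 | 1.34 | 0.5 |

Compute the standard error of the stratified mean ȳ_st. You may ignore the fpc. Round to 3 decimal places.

V̂(ȳ_st) = Σ W_h² s_h²/n_h, with W_h = N_h/N and N = 3000:
  stratum 1: (2400/3000)²·2.1²/200 = 0.014112
  stratum 2: (600/3000)²·0.5²/54 = 0.000185185
V̂(ȳ_st) = 0.0142972
SE(ȳ_st) = √0.0142972 = 0.119571

SE(ȳ_st) ≈ 0.120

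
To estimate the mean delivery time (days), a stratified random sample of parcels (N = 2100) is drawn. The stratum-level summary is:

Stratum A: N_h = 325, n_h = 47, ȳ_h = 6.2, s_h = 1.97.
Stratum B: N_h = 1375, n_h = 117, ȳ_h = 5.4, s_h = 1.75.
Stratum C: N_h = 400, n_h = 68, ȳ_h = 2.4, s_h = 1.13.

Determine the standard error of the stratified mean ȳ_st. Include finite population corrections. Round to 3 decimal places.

SE(ȳ_st) ≈ 0.112

V̂(ȳ_st) = Σ W_h² (1 − n_h/N_h) s_h²/n_h, with W_h = N_h/N and N = 2100:
  stratum A: (325/2100)²·(1 − 47/325)·1.97²/47 = 0.0016917
  stratum B: (1375/2100)²·(1 − 117/1375)·1.75²/117 = 0.0102668
  stratum C: (400/2100)²·(1 − 68/400)·1.13²/68 = 0.000565467
V̂(ȳ_st) = 0.012524
SE(ȳ_st) = √0.012524 = 0.111911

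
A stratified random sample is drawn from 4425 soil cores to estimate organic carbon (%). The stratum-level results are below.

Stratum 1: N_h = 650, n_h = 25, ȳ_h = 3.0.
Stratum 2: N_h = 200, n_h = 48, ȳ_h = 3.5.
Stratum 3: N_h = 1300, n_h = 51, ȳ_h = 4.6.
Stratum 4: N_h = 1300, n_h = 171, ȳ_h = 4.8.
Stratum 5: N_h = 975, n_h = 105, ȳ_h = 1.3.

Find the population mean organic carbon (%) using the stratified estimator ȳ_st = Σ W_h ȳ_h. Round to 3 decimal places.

ȳ_st ≈ 3.647

N = Σ N_h = 4425. Stratum weights W_h = N_h/N.
ȳ_st = (650·3.0 + 200·3.5 + 1300·4.6 + 1300·4.8 + 975·1.3) / 4425 = 3.64689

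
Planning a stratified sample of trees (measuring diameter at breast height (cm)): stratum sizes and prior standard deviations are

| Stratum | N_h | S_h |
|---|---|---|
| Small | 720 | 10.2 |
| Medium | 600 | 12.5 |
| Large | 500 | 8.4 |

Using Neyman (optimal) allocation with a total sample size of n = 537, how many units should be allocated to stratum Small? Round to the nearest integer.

Neyman allocation: n_h = n · N_h S_h / Σ N_i S_i, with n = 537.
  stratum Small: N_h·S_h = 720·10.2 = 7344.00
  stratum Medium: N_h·S_h = 600·12.5 = 7500.00
  stratum Large: N_h·S_h = 500·8.4 = 4200.00
Σ N_h S_h = 19044.00
n for stratum Small = 537·7344.00/19044.00 = 207.085 → 207

207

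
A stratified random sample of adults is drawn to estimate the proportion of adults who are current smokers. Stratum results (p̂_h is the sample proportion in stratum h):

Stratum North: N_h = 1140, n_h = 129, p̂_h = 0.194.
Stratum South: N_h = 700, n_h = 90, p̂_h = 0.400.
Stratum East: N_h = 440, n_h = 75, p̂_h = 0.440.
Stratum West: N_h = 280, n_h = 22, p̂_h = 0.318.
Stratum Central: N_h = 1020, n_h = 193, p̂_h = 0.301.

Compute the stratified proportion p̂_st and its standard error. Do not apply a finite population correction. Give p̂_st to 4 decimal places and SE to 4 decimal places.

p̂_st ≈ 0.3047, SE ≈ 0.0207

N = 3580; stratum weights W_h = N_h/N.
p̂_st = Σ W_h p̂_h = (1140·0.194 + 700·0.400 + 440·0.440 + 280·0.318 + 1020·0.301)/3580 = 0.30470
V̂(p̂_st) = Σ W_h² p̂_h(1−p̂_h)/(n_h−1):
  stratum North: (1140/3580)²·0.194·0.806/128 = 0.000123871
  stratum South: (700/3580)²·0.400·0.600/89 = 0.000103098
  stratum East: (440/3580)²·0.440·0.560/74 = 5.02977e-05
  stratum West: (280/3580)²·0.318·0.682/21 = 6.31746e-05
  stratum Central: (1020/3580)²·0.301·0.699/192 = 8.89563e-05
V̂(p̂_st) = 0.000429398; SE = √V̂ = 0.0207219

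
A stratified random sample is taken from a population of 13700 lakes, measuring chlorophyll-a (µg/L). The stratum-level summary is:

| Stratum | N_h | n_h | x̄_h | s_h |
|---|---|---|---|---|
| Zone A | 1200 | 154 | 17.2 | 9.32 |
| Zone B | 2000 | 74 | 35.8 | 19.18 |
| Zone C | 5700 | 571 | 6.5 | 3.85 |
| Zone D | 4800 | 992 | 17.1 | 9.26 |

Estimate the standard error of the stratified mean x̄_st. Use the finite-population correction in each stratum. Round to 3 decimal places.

V̂(x̄_st) = Σ W_h² (1 − n_h/N_h) s_h²/n_h, with W_h = N_h/N and N = 13700:
  stratum Zone A: (1200/13700)²·(1 − 154/1200)·9.32²/154 = 0.0037721
  stratum Zone B: (2000/13700)²·(1 − 74/2000)·19.18²/74 = 0.102026
  stratum Zone C: (5700/13700)²·(1 − 571/5700)·3.85²/571 = 0.00404345
  stratum Zone D: (4800/13700)²·(1 − 992/4800)·9.26²/992 = 0.00841797
V̂(x̄_st) = 0.118259
SE(x̄_st) = √0.118259 = 0.343889

SE(x̄_st) ≈ 0.344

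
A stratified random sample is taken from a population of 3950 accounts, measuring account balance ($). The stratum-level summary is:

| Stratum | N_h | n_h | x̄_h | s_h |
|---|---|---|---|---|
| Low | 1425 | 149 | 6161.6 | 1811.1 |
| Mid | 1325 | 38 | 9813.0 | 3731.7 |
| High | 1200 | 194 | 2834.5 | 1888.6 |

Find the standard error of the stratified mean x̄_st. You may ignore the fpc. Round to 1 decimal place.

SE(x̄_st) ≈ 214.0

V̂(x̄_st) = Σ W_h² s_h²/n_h, with W_h = N_h/N and N = 3950:
  stratum Low: (1425/3950)²·1811.1²/149 = 2865.06
  stratum Mid: (1325/3950)²·3731.7²/38 = 41235.1
  stratum High: (1200/3950)²·1888.6²/194 = 1696.86
V̂(x̄_st) = 45797.1
SE(x̄_st) = √45797.1 = 214.002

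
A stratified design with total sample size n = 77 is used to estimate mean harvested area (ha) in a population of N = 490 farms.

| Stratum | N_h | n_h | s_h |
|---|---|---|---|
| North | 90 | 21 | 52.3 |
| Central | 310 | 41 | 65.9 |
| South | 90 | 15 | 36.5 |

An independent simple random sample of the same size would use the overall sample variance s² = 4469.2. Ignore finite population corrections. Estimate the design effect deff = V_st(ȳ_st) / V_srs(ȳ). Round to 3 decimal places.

deff ≈ 0.858

V̂(ȳ_st) = Σ W_h² s_h²/n_h, with W_h = N_h/N and N = 490:
  stratum North: (90/490)²·52.3²/21 = 4.39417
  stratum Central: (310/490)²·65.9²/41 = 42.3953
  stratum South: (90/490)²·36.5²/15 = 2.99631
V_st = 49.7858
V_srs = s²/n = 4469.2/77 = 58.0416
deff = V_st / V_srs = 49.7858/58.0416 = 0.8578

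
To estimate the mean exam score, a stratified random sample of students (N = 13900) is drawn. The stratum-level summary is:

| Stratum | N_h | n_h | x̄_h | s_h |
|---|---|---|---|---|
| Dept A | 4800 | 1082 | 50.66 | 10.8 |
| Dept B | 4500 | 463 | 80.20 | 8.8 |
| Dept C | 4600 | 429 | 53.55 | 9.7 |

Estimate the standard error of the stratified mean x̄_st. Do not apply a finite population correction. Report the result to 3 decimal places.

V̂(x̄_st) = Σ W_h² s_h²/n_h, with W_h = N_h/N and N = 13900:
  stratum Dept A: (4800/13900)²·10.8²/1082 = 0.012855
  stratum Dept B: (4500/13900)²·8.8²/463 = 0.0175299
  stratum Dept C: (4600/13900)²·9.7²/429 = 0.02402
V̂(x̄_st) = 0.0544049
SE(x̄_st) = √0.0544049 = 0.233249

SE(x̄_st) ≈ 0.233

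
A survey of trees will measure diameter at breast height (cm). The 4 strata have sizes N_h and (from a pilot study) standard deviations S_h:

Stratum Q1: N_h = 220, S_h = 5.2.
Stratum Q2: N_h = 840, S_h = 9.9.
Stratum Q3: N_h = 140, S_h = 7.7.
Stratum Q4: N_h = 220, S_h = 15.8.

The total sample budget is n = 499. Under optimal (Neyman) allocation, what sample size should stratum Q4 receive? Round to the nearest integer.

124

Neyman allocation: n_h = n · N_h S_h / Σ N_i S_i, with n = 499.
  stratum Q1: N_h·S_h = 220·5.2 = 1144.00
  stratum Q2: N_h·S_h = 840·9.9 = 8316.00
  stratum Q3: N_h·S_h = 140·7.7 = 1078.00
  stratum Q4: N_h·S_h = 220·15.8 = 3476.00
Σ N_h S_h = 14014.00
n for stratum Q4 = 499·3476.00/14014.00 = 123.771 → 124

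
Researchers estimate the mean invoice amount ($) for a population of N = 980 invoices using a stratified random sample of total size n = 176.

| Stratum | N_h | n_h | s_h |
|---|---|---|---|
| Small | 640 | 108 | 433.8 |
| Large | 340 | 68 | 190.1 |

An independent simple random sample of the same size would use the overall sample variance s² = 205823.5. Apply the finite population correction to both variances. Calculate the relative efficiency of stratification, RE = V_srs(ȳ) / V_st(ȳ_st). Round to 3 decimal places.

RE ≈ 1.434

V̂(ȳ_st) = Σ W_h² (1 − n_h/N_h) s_h²/n_h, with W_h = N_h/N and N = 980:
  stratum Small: (640/980)²·(1 − 108/640)·433.8²/108 = 617.724
  stratum Large: (340/980)²·(1 − 68/340)·190.1²/68 = 51.1742
V_st = 668.899
V_srs = (1 − 176/980)·205823.5/176 = 959.428
Relative efficiency = V_srs / V_st = 959.428/668.899 = 1.4343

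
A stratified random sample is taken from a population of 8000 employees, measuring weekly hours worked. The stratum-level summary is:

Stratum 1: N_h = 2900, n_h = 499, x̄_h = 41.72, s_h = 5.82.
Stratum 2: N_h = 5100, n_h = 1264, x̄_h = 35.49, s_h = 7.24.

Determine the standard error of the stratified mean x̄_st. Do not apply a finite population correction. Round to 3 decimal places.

V̂(x̄_st) = Σ W_h² s_h²/n_h, with W_h = N_h/N and N = 8000:
  stratum 1: (2900/8000)²·5.82²/499 = 0.00891993
  stratum 2: (5100/8000)²·7.24²/1264 = 0.0168535
V̂(x̄_st) = 0.0257734
SE(x̄_st) = √0.0257734 = 0.160541

SE(x̄_st) ≈ 0.161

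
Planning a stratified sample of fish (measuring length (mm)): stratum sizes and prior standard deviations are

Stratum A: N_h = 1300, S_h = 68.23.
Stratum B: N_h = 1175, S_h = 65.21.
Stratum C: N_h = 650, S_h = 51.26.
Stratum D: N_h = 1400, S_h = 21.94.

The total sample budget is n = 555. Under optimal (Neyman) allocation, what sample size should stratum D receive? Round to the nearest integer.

74

Neyman allocation: n_h = n · N_h S_h / Σ N_i S_i, with n = 555.
  stratum A: N_h·S_h = 1300·68.23 = 88699.00
  stratum B: N_h·S_h = 1175·65.21 = 76621.75
  stratum C: N_h·S_h = 650·51.26 = 33319.00
  stratum D: N_h·S_h = 1400·21.94 = 30716.00
Σ N_h S_h = 229355.75
n for stratum D = 555·30716.00/229355.75 = 74.327 → 74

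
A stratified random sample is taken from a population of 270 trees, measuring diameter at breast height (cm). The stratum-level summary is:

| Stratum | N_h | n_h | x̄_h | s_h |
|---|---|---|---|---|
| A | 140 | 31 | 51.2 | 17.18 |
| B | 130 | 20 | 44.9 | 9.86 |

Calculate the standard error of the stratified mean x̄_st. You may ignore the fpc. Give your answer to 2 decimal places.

V̂(x̄_st) = Σ W_h² s_h²/n_h, with W_h = N_h/N and N = 270:
  stratum A: (140/270)²·17.18²/31 = 2.55984
  stratum B: (130/270)²·9.86²/20 = 1.12689
V̂(x̄_st) = 3.68674
SE(x̄_st) = √3.68674 = 1.92009

SE(x̄_st) ≈ 1.92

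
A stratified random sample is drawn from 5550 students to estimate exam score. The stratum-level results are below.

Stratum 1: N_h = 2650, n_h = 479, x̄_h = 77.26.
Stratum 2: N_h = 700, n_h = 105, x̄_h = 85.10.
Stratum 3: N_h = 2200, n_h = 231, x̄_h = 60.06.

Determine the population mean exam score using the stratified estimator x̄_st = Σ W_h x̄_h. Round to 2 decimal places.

x̄_st ≈ 71.43

N = Σ N_h = 5550. Stratum weights W_h = N_h/N.
x̄_st = (2650·77.26 + 700·85.10 + 2200·60.06) / 5550 = 71.4308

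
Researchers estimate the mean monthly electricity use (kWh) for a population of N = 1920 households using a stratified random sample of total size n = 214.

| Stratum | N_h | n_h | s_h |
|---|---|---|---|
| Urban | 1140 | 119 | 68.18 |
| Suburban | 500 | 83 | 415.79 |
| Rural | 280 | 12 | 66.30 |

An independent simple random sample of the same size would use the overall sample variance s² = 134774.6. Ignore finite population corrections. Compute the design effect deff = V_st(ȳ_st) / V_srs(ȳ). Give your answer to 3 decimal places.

V̂(ȳ_st) = Σ W_h² s_h²/n_h, with W_h = N_h/N and N = 1920:
  stratum Urban: (1140/1920)²·68.18²/119 = 13.7713
  stratum Suburban: (500/1920)²·415.79²/83 = 141.256
  stratum Rural: (280/1920)²·66.30²/12 = 7.79039
V_st = 162.818
V_srs = s²/n = 134774.6/214 = 629.788
deff = V_st / V_srs = 162.818/629.788 = 0.2585

deff ≈ 0.259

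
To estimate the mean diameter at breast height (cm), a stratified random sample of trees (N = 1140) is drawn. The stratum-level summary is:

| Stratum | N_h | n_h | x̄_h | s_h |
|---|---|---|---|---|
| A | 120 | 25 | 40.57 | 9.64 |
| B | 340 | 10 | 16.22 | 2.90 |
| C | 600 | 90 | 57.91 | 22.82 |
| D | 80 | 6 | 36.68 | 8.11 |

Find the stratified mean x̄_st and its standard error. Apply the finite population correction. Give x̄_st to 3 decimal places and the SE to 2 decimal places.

x̄_st ≈ 42.161, SE ≈ 1.23

x̄_st = Σ W_h x̄_h = (120·40.57 + 340·16.22 + 600·57.91 + 80·36.68)/1140 = 42.16105
V̂(x̄_st) = Σ W_h² (1 − n_h/N_h) s_h²/n_h, with W_h = N_h/N and N = 1140:
  stratum A: (120/1140)²·(1 − 25/120)·9.64²/25 = 0.0326069
  stratum B: (340/1140)²·(1 − 10/340)·2.90²/10 = 0.0726071
  stratum C: (600/1140)²·(1 − 90/600)·22.82²/90 = 1.36239
  stratum D: (80/1140)²·(1 − 6/80)·8.11²/6 = 0.0499347
V̂(x̄_st) = 1.51754
SE(x̄_st) = √1.51754 = 1.23188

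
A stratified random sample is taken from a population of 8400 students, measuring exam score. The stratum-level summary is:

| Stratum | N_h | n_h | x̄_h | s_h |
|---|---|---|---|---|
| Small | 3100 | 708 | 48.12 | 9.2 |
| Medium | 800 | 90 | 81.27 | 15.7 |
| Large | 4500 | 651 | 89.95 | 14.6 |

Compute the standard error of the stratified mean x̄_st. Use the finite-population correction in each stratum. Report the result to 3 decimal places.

V̂(x̄_st) = Σ W_h² (1 − n_h/N_h) s_h²/n_h, with W_h = N_h/N and N = 8400:
  stratum Small: (3100/8400)²·(1 − 708/3100)·9.2²/708 = 0.0125634
  stratum Medium: (800/8400)²·(1 − 90/800)·15.7²/90 = 0.0220469
  stratum Large: (4500/8400)²·(1 − 651/4500)·14.6²/651 = 0.080376
V̂(x̄_st) = 0.114986
SE(x̄_st) = √0.114986 = 0.339096

SE(x̄_st) ≈ 0.339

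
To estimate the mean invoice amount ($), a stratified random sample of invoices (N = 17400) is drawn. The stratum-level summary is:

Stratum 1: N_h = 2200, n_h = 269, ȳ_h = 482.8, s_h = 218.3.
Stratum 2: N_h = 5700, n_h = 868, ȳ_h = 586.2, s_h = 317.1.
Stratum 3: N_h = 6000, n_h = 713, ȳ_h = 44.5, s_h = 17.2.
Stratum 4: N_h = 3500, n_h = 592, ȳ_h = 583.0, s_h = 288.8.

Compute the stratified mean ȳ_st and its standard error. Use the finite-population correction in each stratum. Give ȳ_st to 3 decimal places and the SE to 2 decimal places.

ȳ_st = Σ W_h ȳ_h = (2200·482.8 + 5700·586.2 + 6000·44.5 + 3500·583.0)/17400 = 385.68966
V̂(ȳ_st) = Σ W_h² (1 − n_h/N_h) s_h²/n_h, with W_h = N_h/N and N = 17400:
  stratum 1: (2200/17400)²·(1 − 269/2200)·218.3²/269 = 2.48577
  stratum 2: (5700/17400)²·(1 − 868/5700)·317.1²/868 = 10.5384
  stratum 3: (6000/17400)²·(1 − 713/6000)·17.2²/713 = 0.043474
  stratum 4: (3500/17400)²·(1 − 592/3500)·288.8²/592 = 4.73627
V̂(ȳ_st) = 17.804
SE(ȳ_st) = √17.804 = 4.21947

ȳ_st ≈ 385.690, SE ≈ 4.22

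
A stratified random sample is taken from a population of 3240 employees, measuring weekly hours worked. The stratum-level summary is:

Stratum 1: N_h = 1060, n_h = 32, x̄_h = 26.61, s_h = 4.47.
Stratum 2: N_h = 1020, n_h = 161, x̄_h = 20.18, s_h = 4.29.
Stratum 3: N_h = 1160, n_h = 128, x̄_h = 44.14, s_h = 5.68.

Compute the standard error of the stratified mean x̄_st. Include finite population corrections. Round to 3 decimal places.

SE(x̄_st) ≈ 0.321

V̂(x̄_st) = Σ W_h² (1 − n_h/N_h) s_h²/n_h, with W_h = N_h/N and N = 3240:
  stratum 1: (1060/3240)²·(1 − 32/1060)·4.47²/32 = 0.0648148
  stratum 2: (1020/3240)²·(1 − 161/1020)·4.29²/161 = 0.00954096
  stratum 3: (1160/3240)²·(1 − 128/1160)·5.68²/128 = 0.0287432
V̂(x̄_st) = 0.103099
SE(x̄_st) = √0.103099 = 0.32109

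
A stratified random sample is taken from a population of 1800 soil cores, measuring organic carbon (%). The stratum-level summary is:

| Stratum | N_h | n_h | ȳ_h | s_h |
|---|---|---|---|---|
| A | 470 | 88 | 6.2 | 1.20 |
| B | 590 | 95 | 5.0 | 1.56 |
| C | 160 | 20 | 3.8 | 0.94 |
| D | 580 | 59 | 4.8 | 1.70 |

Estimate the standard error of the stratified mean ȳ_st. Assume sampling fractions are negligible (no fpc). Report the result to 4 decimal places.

V̂(ȳ_st) = Σ W_h² s_h²/n_h, with W_h = N_h/N and N = 1800:
  stratum A: (470/1800)²·1.20²/88 = 0.00111566
  stratum B: (590/1800)²·1.56²/95 = 0.00275223
  stratum C: (160/1800)²·0.94²/20 = 0.000349077
  stratum D: (580/1800)²·1.70²/59 = 0.00508577
V̂(ȳ_st) = 0.00930273
SE(ȳ_st) = √0.00930273 = 0.0964507

SE(ȳ_st) ≈ 0.0965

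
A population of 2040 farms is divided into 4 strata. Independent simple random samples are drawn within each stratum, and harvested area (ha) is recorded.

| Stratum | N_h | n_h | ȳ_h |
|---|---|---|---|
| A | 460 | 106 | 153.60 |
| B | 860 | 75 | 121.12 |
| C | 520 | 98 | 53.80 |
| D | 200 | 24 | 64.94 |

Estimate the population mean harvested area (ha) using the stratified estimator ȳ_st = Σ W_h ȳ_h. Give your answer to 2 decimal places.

ȳ_st ≈ 105.78

N = Σ N_h = 2040. Stratum weights W_h = N_h/N.
ȳ_st = (460·153.60 + 860·121.12 + 520·53.80 + 200·64.94) / 2040 = 105.7761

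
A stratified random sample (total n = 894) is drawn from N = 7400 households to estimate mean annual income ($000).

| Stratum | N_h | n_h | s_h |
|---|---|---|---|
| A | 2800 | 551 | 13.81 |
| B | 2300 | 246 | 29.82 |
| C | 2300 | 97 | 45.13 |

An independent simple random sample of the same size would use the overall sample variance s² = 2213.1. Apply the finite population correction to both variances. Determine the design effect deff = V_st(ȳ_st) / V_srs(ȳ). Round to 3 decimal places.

V̂(ȳ_st) = Σ W_h² (1 − n_h/N_h) s_h²/n_h, with W_h = N_h/N and N = 7400:
  stratum A: (2800/7400)²·(1 − 551/2800)·13.81²/551 = 0.0398034
  stratum B: (2300/7400)²·(1 − 246/2300)·29.82²/246 = 0.311849
  stratum C: (2300/7400)²·(1 − 97/2300)·45.13²/97 = 1.94284
V_st = 2.2945
V_srs = (1 − 894/7400)·2213.1/894 = 2.17644
deff = V_st / V_srs = 2.2945/2.17644 = 1.0542

deff ≈ 1.054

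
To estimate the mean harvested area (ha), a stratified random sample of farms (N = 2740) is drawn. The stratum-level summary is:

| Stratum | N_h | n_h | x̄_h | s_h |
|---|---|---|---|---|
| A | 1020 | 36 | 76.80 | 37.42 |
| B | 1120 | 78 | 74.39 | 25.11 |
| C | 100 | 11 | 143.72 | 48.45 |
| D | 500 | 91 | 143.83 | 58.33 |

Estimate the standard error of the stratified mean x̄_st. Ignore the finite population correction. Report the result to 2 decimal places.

V̂(x̄_st) = Σ W_h² s_h²/n_h, with W_h = N_h/N and N = 2740:
  stratum A: (1020/2740)²·37.42²/36 = 5.39019
  stratum B: (1120/2740)²·25.11²/78 = 1.35062
  stratum C: (100/2740)²·48.45²/11 = 0.284246
  stratum D: (500/2740)²·58.33²/91 = 1.24503
V̂(x̄_st) = 8.27009
SE(x̄_st) = √8.27009 = 2.87578

SE(x̄_st) ≈ 2.88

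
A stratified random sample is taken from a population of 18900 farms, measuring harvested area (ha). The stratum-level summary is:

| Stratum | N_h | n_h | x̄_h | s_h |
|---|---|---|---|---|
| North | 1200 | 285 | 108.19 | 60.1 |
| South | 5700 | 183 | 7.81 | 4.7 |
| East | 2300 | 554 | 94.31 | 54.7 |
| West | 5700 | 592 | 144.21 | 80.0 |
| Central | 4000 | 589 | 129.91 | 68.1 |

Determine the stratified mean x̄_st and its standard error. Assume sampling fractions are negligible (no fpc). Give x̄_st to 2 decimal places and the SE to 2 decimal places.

x̄_st = Σ W_h x̄_h = (1200·108.19 + 5700·7.81 + 2300·94.31 + 5700·144.21 + 4000·129.91)/18900 = 91.68757
V̂(x̄_st) = Σ W_h² s_h²/n_h, with W_h = N_h/N and N = 18900:
  stratum North: (1200/18900)²·60.1²/285 = 0.0510908
  stratum South: (5700/18900)²·4.7²/183 = 0.0109792
  stratum East: (2300/18900)²·54.7²/554 = 0.0799829
  stratum West: (5700/18900)²·80.0²/592 = 0.983296
  stratum Central: (4000/18900)²·68.1²/589 = 0.352676
V̂(x̄_st) = 1.47802
SE(x̄_st) = √1.47802 = 1.21574

x̄_st ≈ 91.69, SE ≈ 1.22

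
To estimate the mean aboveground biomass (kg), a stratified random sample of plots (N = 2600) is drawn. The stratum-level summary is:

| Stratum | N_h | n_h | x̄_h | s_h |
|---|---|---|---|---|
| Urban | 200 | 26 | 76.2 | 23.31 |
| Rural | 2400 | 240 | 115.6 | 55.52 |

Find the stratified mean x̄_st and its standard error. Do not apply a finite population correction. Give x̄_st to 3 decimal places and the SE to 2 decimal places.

x̄_st ≈ 112.569, SE ≈ 3.33

x̄_st = Σ W_h x̄_h = (200·76.2 + 2400·115.6)/2600 = 112.56923
V̂(x̄_st) = Σ W_h² s_h²/n_h, with W_h = N_h/N and N = 2600:
  stratum Urban: (200/2600)²·23.31²/26 = 0.123659
  stratum Rural: (2400/2600)²·55.52²/240 = 10.9437
V̂(x̄_st) = 11.0673
SE(x̄_st) = √11.0673 = 3.32676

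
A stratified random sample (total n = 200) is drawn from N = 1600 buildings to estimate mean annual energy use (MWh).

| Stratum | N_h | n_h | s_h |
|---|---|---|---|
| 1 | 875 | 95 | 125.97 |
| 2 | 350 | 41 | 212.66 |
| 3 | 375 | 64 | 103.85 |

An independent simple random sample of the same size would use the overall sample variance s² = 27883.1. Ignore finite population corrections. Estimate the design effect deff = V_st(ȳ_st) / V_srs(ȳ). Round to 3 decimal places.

V̂(ȳ_st) = Σ W_h² s_h²/n_h, with W_h = N_h/N and N = 1600:
  stratum 1: (875/1600)²·125.97²/95 = 49.9559
  stratum 2: (350/1600)²·212.66²/41 = 52.7818
  stratum 3: (375/1600)²·103.85²/64 = 9.25669
V_st = 111.994
V_srs = s²/n = 27883.1/200 = 139.415
deff = V_st / V_srs = 111.994/139.415 = 0.8033

deff ≈ 0.803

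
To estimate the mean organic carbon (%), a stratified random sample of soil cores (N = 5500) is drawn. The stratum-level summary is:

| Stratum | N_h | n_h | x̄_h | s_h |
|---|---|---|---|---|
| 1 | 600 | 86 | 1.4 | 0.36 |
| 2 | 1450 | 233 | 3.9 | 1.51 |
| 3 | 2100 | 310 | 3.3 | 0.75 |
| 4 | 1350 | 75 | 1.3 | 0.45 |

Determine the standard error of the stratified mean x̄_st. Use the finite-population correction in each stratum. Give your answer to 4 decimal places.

V̂(x̄_st) = Σ W_h² (1 − n_h/N_h) s_h²/n_h, with W_h = N_h/N and N = 5500:
  stratum 1: (600/5500)²·(1 − 86/600)·0.36²/86 = 1.53637e-05
  stratum 2: (1450/5500)²·(1 − 233/1450)·1.51²/233 = 0.000570862
  stratum 3: (2100/5500)²·(1 − 310/2100)·0.75²/310 = 0.00022548
  stratum 4: (1350/5500)²·(1 − 75/1350)·0.45²/75 = 0.000153632
V̂(x̄_st) = 0.000965338
SE(x̄_st) = √0.000965338 = 0.0310699

SE(x̄_st) ≈ 0.0311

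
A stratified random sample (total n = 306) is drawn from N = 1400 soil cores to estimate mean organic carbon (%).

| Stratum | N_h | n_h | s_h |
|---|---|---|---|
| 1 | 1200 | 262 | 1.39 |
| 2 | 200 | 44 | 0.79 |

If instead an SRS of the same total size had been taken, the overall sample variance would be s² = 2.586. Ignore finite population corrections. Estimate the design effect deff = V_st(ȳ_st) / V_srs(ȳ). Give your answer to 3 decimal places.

deff ≈ 0.675

V̂(ȳ_st) = Σ W_h² s_h²/n_h, with W_h = N_h/N and N = 1400:
  stratum 1: (1200/1400)²·1.39²/262 = 0.00541795
  stratum 2: (200/1400)²·0.79²/44 = 0.000289471
V_st = 0.00570742
V_srs = s²/n = 2.586/306 = 0.00845098
deff = V_st / V_srs = 0.00570742/0.00845098 = 0.6754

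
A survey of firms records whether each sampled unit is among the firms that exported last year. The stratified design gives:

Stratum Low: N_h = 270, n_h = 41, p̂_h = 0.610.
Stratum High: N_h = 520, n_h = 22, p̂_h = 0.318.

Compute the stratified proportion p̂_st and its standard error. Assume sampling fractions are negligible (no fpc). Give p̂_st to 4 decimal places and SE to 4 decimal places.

p̂_st ≈ 0.4178, SE ≈ 0.0719

N = 790; stratum weights W_h = N_h/N.
p̂_st = Σ W_h p̂_h = (270·0.610 + 520·0.318)/790 = 0.41780
V̂(p̂_st) = Σ W_h² p̂_h(1−p̂_h)/(n_h−1):
  stratum Low: (270/790)²·0.610·0.390/40 = 0.000694717
  stratum High: (520/790)²·0.318·0.682/21 = 0.0044745
V̂(p̂_st) = 0.00516922; SE = √V̂ = 0.0718973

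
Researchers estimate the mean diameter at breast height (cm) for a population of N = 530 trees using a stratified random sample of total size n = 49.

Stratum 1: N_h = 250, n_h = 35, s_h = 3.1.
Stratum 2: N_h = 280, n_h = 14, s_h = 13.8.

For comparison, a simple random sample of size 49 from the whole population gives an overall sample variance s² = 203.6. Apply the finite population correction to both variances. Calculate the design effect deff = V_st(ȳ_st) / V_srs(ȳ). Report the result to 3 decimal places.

V̂(ȳ_st) = Σ W_h² (1 − n_h/N_h) s_h²/n_h, with W_h = N_h/N and N = 530:
  stratum 1: (250/530)²·(1 − 35/250)·3.1²/35 = 0.052539
  stratum 2: (280/530)²·(1 − 14/280)·13.8²/14 = 3.60677
V_st = 3.65931
V_srs = (1 − 49/530)·203.6/49 = 3.77095
deff = V_st / V_srs = 3.65931/3.77095 = 0.9704

deff ≈ 0.970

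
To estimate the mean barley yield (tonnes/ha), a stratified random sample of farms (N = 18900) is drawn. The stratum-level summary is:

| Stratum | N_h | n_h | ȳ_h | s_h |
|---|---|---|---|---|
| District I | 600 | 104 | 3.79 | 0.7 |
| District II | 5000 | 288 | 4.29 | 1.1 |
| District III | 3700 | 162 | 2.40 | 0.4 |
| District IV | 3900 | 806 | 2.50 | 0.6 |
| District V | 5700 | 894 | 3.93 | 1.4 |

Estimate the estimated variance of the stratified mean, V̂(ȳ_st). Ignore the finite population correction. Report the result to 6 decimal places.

V̂(ȳ_st) = Σ W_h² s_h²/n_h, with W_h = N_h/N and N = 18900:
  stratum District I: (600/18900)²·0.7²/104 = 4.74834e-06
  stratum District II: (5000/18900)²·1.1²/288 = 0.000294042
  stratum District III: (3700/18900)²·0.4²/162 = 3.78516e-05
  stratum District IV: (3900/18900)²·0.6²/806 = 1.90184e-05
  stratum District V: (5700/18900)²·1.4²/894 = 0.000199409
V̂(ȳ_st) = 0.000555069

V̂(ȳ_st) ≈ 0.000555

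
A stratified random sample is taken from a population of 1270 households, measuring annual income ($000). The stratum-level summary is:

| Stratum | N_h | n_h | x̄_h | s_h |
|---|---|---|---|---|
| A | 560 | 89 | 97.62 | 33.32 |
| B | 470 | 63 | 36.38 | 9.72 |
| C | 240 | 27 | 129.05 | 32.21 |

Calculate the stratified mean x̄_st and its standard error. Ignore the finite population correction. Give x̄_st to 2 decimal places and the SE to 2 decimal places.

x̄_st ≈ 80.90, SE ≈ 2.00

x̄_st = Σ W_h x̄_h = (560·97.62 + 470·36.38 + 240·129.05)/1270 = 80.89591
V̂(x̄_st) = Σ W_h² s_h²/n_h, with W_h = N_h/N and N = 1270:
  stratum A: (560/1270)²·33.32²/89 = 2.42543
  stratum B: (470/1270)²·9.72²/63 = 0.20539
  stratum C: (240/1270)²·32.21²/27 = 1.37225
V̂(x̄_st) = 4.00307
SE(x̄_st) = √4.00307 = 2.00077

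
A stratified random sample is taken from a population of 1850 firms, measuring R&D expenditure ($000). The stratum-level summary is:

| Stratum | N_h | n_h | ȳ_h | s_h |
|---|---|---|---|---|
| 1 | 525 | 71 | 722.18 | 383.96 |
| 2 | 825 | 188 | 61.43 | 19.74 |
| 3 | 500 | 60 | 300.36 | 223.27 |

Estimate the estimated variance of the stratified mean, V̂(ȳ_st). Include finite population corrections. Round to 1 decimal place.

V̂(ȳ_st) = Σ W_h² (1 − n_h/N_h) s_h²/n_h, with W_h = N_h/N and N = 1850:
  stratum 1: (525/1850)²·(1 − 71/525)·383.96²/71 = 144.606
  stratum 2: (825/1850)²·(1 − 188/825)·19.74²/188 = 0.318263
  stratum 3: (500/1850)²·(1 − 60/500)·223.27²/60 = 53.4058
V̂(ȳ_st) = 198.33

V̂(ȳ_st) ≈ 198.3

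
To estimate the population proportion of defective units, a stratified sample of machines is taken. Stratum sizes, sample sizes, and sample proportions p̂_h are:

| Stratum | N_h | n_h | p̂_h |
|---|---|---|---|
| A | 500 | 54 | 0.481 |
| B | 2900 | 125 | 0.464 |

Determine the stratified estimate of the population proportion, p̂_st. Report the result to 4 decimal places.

p̂_st ≈ 0.4665

N = 3400; stratum weights W_h = N_h/N.
p̂_st = Σ W_h p̂_h = (500·0.481 + 2900·0.464)/3400 = 0.46650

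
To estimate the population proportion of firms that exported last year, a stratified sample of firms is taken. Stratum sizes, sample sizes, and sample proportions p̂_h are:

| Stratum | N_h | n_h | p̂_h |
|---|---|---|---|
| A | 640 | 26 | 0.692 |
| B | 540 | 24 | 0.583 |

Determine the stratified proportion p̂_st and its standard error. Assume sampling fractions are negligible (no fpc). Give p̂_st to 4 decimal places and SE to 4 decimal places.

N = 1180; stratum weights W_h = N_h/N.
p̂_st = Σ W_h p̂_h = (640·0.692 + 540·0.583)/1180 = 0.64212
V̂(p̂_st) = Σ W_h² p̂_h(1−p̂_h)/(n_h−1):
  stratum A: (640/1180)²·0.692·0.308/25 = 0.00250791
  stratum B: (540/1180)²·0.583·0.417/23 = 0.00221361
V̂(p̂_st) = 0.00472152; SE = √V̂ = 0.0687133

p̂_st ≈ 0.6421, SE ≈ 0.0687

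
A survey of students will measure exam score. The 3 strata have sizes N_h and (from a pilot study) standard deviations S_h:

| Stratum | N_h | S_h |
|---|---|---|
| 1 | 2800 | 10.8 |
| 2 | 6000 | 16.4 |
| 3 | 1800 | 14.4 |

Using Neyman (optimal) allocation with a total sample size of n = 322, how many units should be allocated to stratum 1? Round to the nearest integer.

63

Neyman allocation: n_h = n · N_h S_h / Σ N_i S_i, with n = 322.
  stratum 1: N_h·S_h = 2800·10.8 = 30240.00
  stratum 2: N_h·S_h = 6000·16.4 = 98400.00
  stratum 3: N_h·S_h = 1800·14.4 = 25920.00
Σ N_h S_h = 154560.00
n for stratum 1 = 322·30240.00/154560.00 = 63.000 → 63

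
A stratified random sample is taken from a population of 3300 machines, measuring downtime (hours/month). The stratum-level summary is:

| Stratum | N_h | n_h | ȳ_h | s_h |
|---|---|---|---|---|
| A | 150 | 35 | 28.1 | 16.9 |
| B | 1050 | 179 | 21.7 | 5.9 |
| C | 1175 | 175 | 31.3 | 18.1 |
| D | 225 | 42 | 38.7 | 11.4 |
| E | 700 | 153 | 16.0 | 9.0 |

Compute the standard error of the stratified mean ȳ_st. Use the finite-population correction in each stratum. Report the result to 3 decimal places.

SE(ȳ_st) ≈ 0.511

V̂(ȳ_st) = Σ W_h² (1 − n_h/N_h) s_h²/n_h, with W_h = N_h/N and N = 3300:
  stratum A: (150/3300)²·(1 − 35/150)·16.9²/35 = 0.0129261
  stratum B: (1050/3300)²·(1 − 179/1050)·5.9²/179 = 0.0163317
  stratum C: (1175/3300)²·(1 − 175/1175)·18.1²/175 = 0.20199
  stratum D: (225/3300)²·(1 − 42/225)·11.4²/42 = 0.0116995
  stratum E: (700/3300)²·(1 − 153/700)·9.0²/153 = 0.0186145
V̂(ȳ_st) = 0.261561
SE(ȳ_st) = √0.261561 = 0.511431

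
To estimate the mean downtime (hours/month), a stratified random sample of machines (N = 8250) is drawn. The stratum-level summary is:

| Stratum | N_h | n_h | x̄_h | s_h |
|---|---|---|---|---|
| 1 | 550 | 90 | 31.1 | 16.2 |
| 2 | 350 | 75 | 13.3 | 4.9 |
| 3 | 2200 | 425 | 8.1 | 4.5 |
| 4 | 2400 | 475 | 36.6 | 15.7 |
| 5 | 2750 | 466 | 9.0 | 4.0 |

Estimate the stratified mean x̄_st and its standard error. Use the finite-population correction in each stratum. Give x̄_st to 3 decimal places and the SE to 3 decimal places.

x̄_st ≈ 18.445, SE ≈ 0.229

x̄_st = Σ W_h x̄_h = (550·31.1 + 350·13.3 + 2200·8.1 + 2400·36.6 + 2750·9.0)/8250 = 18.44485
V̂(x̄_st) = Σ W_h² (1 − n_h/N_h) s_h²/n_h, with W_h = N_h/N and N = 8250:
  stratum 1: (550/8250)²·(1 − 90/550)·16.2²/90 = 0.0108393
  stratum 2: (350/8250)²·(1 − 75/350)·4.9²/75 = 0.000452714
  stratum 3: (2200/8250)²·(1 − 425/2200)·4.5²/425 = 0.00273369
  stratum 4: (2400/8250)²·(1 − 475/2400)·15.7²/475 = 0.0352241
  stratum 5: (2750/8250)²·(1 − 466/2750)·4.0²/466 = 0.00316851
V̂(x̄_st) = 0.0524183
SE(x̄_st) = √0.0524183 = 0.22895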